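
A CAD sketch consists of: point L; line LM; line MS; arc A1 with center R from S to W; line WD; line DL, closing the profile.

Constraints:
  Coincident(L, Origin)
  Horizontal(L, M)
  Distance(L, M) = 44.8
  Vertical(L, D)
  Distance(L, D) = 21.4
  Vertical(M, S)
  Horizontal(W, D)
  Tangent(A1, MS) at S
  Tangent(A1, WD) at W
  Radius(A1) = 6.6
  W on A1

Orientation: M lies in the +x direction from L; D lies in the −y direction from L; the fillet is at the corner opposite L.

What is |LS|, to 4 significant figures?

47.18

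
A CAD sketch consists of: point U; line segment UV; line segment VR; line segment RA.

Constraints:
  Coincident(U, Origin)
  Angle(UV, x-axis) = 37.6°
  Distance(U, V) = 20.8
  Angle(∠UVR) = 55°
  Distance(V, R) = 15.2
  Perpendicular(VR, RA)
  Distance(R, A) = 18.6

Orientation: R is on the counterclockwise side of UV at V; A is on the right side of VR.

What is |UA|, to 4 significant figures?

35.79

U is at the origin; UV runs at 37.6° with length 20.8, so V = 20.8·(cos 37.6°, sin 37.6°) = (16.48, 12.69). ∠UVR = 55.0°, so VR runs at 37.6° + (180° − 55.0°) = 162.6° from the x-axis; with |VR| = 15.2, R = V + 15.2·(cos 162.6°, sin 162.6°) = (1.975, 17.24). VR ⟂ RA; with |RA| = 18.6 on the right of VR, A = R + 18.6·(0.2990, 0.9542) = (7.537, 34.99). Then |UA| = |A − U| = 35.79.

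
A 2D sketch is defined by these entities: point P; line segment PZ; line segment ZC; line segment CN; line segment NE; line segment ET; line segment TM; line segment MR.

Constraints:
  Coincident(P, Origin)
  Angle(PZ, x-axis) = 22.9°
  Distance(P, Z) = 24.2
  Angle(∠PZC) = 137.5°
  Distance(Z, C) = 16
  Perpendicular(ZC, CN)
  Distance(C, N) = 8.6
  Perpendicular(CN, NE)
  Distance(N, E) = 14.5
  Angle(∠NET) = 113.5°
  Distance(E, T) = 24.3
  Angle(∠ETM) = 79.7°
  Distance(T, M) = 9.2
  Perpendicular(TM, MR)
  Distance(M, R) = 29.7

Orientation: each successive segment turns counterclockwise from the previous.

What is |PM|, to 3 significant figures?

37.1

P is at the origin; PZ runs at 22.9° with length 24.2, so Z = (22.3, 9.42). ∠PZC = 137.5° gives ZC at 65.4° from the x-axis; with |ZC| = 16.0, C = (29.0, 24.0). ZC is perpendicular to CN, so CN runs at 155°; with |CN| = 8.6, N = (21.1, 27.5). CN ⟂ NE, so NE runs at -115°; with |NE| = 14.5, E = (15.1, 14.4). ∠NET = 113.5° gives ET at -48.1° from the x-axis; with |ET| = 24.3, T = (31.3, -3.73). ∠ETM = 79.7° gives TM at 52.2° from the x-axis; with |TM| = 9.2, M = (37.0, 3.54). Then |PM| = |M − P| = 37.1.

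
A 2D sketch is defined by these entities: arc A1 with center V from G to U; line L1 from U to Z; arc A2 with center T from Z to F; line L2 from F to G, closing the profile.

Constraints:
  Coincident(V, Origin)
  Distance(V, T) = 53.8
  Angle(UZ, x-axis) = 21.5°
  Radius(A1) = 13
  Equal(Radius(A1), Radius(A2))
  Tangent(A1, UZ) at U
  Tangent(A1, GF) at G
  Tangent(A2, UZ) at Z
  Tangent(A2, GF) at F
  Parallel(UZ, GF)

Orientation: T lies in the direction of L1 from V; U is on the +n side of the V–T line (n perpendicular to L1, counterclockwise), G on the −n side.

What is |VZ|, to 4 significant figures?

55.35

The slot axis is L1's direction at 21.5°, so u = (cos 21.5°, sin 21.5°) = (0.9304, 0.3665) and n = (−sin 21.5°, cos 21.5°) = (-0.3665, 0.9304). V is at the origin and T lies 53.8 along u from V, so T = 53.8·u = (50.06, 19.72). Tangency of A1 to both parallel lines with radius 13.0 puts U and G at V ± 13.0·n: U = (-4.765, 12.10), G = (4.765, -12.10). Equal radii place Z and F the same way about T: Z = T + 13.0·n = (45.29, 31.81), F = T − 13.0·n = (54.82, 7.622). Then |VZ| = |Z − V| = 55.35.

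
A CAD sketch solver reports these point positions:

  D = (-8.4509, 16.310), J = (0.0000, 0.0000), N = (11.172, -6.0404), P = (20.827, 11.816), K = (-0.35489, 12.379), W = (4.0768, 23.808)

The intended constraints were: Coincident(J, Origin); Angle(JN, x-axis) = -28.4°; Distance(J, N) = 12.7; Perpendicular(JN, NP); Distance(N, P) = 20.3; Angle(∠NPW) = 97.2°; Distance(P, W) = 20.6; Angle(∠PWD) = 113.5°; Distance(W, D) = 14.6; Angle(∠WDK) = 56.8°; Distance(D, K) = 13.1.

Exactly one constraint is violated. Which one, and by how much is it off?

Distance(D, K) = 13.1 — off by 4.10.

J = (0.00, 0.00) ✓; JN at -28.40° ✓; |JN| = 12.70 ✓; ∠(JN, NP) = 90.00° ✓; |NP| = 20.30 ✓; ∠NPW = 97.20° ✓; |PW| = 20.60 ✓; ∠PWD = 113.5° ✓; |WD| = 14.60 ✓; ∠WDK = 56.80° ✓; |DK| = 9.000 ✗.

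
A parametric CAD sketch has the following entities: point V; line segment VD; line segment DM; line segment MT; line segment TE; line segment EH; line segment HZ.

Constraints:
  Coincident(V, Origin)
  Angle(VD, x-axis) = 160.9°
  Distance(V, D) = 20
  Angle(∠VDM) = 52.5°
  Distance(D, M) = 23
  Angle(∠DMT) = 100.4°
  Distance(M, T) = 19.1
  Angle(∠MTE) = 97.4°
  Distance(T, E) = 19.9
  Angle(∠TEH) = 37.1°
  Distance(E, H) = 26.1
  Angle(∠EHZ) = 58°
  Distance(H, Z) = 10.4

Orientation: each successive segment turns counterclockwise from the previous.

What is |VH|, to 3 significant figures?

16.1

V is at the origin; VD runs at 160.9° with length 20.0, so D = (-18.9, 6.54). ∠VDM = 52.5° gives DM at -71.6° from the x-axis; with |DM| = 23.0, M = (-11.6, -15.3). ∠DMT = 100.4° gives MT at 8.00° from the x-axis; with |MT| = 19.1, T = (7.28, -12.6). ∠MTE = 97.4° gives TE at 90.6° from the x-axis; with |TE| = 19.9, E = (7.07, 7.28). ∠TEH = 37.1° gives EH at -126° from the x-axis; with |EH| = 26.1, H = (-8.46, -13.7). Then |VH| = |H − V| = 16.1.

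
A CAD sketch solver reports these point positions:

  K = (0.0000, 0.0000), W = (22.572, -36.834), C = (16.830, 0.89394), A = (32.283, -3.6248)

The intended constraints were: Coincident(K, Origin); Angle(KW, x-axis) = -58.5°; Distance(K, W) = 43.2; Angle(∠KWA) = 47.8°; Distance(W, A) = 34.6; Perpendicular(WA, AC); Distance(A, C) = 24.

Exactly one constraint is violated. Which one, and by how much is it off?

Distance(A, C) = 24 — off by 7.90.

K = (0.00, 0.00) ✓; KW at -58.50° ✓; |KW| = 43.20 ✓; ∠KWA = 47.80° ✓; |WA| = 34.60 ✓; ∠(WA, AC) = 90.00° ✓; |AC| = 16.10 ✗.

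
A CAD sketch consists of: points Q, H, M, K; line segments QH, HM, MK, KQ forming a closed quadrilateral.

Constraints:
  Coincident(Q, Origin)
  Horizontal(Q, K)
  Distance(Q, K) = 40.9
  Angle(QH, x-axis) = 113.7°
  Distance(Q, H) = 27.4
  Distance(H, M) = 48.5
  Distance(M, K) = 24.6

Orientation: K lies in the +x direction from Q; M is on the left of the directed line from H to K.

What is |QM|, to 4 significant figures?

44.70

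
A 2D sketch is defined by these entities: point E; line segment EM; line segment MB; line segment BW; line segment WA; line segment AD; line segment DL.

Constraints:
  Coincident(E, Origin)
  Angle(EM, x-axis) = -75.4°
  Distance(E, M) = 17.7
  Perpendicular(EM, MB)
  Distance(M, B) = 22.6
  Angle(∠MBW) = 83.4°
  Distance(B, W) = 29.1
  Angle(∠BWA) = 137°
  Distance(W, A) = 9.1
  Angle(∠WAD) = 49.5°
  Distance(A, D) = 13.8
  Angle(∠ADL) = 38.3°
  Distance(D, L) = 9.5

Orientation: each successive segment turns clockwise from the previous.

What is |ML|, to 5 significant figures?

33.804

∠WAD = 49.5° gives AD at -75.500° from the x-axis; with |AD| = 13.8, D = (-12.784, 0.085427). ∠ADL = 38.3° gives DL at 142.80° from the x-axis; with |DL| = 9.5, L = (-20.351, 5.8291). Then |ML| = |L − M| = 33.804.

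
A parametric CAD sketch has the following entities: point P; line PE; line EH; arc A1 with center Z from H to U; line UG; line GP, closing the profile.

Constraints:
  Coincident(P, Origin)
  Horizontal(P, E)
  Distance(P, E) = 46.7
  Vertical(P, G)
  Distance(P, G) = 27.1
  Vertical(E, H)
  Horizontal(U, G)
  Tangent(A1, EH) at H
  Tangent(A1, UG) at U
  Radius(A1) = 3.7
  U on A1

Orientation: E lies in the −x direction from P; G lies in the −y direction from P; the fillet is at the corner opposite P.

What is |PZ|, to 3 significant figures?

49.0

P is at the origin; P and E share the same y with |PE| = 46.7 and E on the −x side, so E = (-46.7, 0.00). PG is vertical with |PG| = 27.1 and G on the −y side, so G = (0.00, -27.1). The virtual corner opposite P is at (-46.7, -27.1). Since A1 is tangent to EH there, ZH ⟂ EH and tangency of A1 to UG means the radius ZU is perpendicular to UG, with radius 3.7, so the center Z sits 3.7 in from both sides at Z = (-43.0, -23.4). Then |PZ| = |Z − P| = 49.0.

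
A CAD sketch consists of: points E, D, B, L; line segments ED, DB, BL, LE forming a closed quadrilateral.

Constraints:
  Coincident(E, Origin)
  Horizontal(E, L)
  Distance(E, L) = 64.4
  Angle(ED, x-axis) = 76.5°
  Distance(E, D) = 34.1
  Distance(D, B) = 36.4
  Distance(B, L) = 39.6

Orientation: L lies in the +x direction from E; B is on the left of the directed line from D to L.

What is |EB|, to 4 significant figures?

55.97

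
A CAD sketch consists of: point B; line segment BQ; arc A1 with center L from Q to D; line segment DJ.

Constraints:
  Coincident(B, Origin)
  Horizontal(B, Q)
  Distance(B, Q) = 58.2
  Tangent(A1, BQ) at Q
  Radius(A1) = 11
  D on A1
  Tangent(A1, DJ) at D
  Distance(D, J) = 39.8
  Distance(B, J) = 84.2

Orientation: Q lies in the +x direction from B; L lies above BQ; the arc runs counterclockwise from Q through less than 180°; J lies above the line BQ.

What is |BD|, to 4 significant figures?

70.16

B is at the origin; BQ is horizontal with |BQ| = 58.2 and Q on the +x side, so Q = (58.20, 0.000). A1 meets BQ tangentially, so LQ is at right angles to BQ, so L = Q + (0, 11) = (58.20, 11.00). Since LD ⟂ DJ (tangency), |LJ| = √(11.0² + 39.8²) = 41.29 regardless of where D sits on A1. So J lies on both circle(B, 84.2) and circle(L, 41.29); the above-BQ intersection is J = (66.68, 51.41). D is the foot of the tangent from J: D = (69.18, 11.69).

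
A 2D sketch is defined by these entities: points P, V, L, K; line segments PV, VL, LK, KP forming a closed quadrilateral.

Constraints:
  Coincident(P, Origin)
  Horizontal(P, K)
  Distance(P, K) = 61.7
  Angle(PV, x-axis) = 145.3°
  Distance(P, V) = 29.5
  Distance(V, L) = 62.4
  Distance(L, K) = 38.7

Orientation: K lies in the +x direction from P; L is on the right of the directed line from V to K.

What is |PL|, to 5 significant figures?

32.904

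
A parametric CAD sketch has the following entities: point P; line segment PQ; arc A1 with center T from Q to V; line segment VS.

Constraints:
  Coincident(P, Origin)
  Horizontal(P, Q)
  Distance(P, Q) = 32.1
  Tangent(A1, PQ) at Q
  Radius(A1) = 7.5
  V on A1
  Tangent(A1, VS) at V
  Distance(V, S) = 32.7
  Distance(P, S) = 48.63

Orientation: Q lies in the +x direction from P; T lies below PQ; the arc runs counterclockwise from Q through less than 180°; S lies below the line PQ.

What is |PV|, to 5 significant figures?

25.879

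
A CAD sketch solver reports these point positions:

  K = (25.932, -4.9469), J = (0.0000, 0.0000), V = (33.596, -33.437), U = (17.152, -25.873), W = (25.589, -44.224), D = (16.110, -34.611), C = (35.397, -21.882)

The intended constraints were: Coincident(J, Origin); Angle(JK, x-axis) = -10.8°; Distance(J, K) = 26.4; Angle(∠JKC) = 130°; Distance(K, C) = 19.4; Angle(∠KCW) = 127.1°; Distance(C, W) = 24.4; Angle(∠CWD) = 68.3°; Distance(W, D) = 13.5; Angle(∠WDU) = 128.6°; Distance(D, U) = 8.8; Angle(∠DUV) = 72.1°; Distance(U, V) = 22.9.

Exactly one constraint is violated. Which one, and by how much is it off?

Distance(U, V) = 22.9 — off by 4.80.

J = (0.00, 0.00) ✓; JK at -10.80° ✓; |JK| = 26.40 ✓; ∠JKC = 130.0° ✓; |KC| = 19.40 ✓; ∠KCW = 127.1° ✓; |CW| = 24.40 ✓; ∠CWD = 68.30° ✓; |WD| = 13.50 ✓; ∠WDU = 128.6° ✓; |DU| = 8.800 ✓; ∠DUV = 72.10° ✓; |UV| = 18.10 ✗.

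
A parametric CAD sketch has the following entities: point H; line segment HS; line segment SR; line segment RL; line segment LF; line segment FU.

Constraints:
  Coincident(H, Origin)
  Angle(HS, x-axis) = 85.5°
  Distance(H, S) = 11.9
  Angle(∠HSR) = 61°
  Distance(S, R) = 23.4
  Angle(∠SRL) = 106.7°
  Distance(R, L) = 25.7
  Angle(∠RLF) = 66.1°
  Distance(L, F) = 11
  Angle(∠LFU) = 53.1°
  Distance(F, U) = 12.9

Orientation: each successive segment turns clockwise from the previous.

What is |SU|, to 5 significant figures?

32.055

∠RLF = 66.1° gives LF at 139.30° from the x-axis; with |LF| = 11.0, F = (4.6790, -18.482). ∠LFU = 53.1° gives FU at 12.400° from the x-axis; with |FU| = 12.9, U = (17.278, -15.712). Then |SU| = |U − S| = 32.055.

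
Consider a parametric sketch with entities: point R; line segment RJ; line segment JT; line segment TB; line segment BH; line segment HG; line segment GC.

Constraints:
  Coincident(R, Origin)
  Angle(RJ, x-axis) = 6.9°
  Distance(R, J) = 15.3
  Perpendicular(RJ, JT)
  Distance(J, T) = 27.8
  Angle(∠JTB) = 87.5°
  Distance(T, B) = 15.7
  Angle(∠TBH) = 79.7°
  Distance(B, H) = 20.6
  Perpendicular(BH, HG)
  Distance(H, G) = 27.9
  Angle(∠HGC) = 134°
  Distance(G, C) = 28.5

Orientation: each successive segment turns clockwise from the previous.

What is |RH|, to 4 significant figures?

8.176

∠JTB = 87.5° gives TB at -175.6° from the x-axis; with |TB| = 15.7, B = (2.875, -26.97). ∠TBH = 79.7° gives BH at 84.10° from the x-axis; with |BH| = 20.6, H = (4.993, -6.474). Then |RH| = |H − R| = 8.176.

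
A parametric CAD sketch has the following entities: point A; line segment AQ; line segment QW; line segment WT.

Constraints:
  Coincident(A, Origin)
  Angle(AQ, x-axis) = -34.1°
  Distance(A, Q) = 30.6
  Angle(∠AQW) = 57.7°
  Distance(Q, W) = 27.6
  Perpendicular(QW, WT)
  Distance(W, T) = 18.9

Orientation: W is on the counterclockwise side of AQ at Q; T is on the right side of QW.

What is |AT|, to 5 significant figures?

46.157

A is at the origin; AQ runs at -34.1° with length 30.6, so Q = 30.6·(cos -34.1°, sin -34.1°) = (25.339, -17.156). ∠AQW = 57.7°, so QW runs at -34.1° + (180° − 57.7°) = 88.200° from the x-axis; with |QW| = 27.6, W = Q + 27.6·(cos 88.200°, sin 88.200°) = (26.206, 10.431). QW is perpendicular to WT; with |WT| = 18.9 on the right of QW, T = W + 18.9·(0.99951, -0.031411) = (45.096, 9.8372). Then |AT| = |T − A| = 46.157.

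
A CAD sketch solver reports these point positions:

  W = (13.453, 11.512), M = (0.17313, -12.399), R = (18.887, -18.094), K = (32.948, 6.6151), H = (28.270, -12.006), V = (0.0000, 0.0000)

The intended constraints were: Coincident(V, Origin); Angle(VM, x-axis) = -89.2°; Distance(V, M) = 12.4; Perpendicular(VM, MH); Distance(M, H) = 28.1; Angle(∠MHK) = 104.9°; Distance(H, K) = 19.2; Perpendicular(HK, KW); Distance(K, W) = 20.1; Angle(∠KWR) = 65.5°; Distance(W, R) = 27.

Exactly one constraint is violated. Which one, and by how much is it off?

Distance(W, R) = 27 — off by 3.10.

V = (0.00, 0.00) ✓; VM at -89.20° ✓; |VM| = 12.40 ✓; ∠(VM, MH) = 90.00° ✓; |MH| = 28.10 ✓; ∠MHK = 104.9° ✓; |HK| = 19.20 ✓; ∠(HK, KW) = 90.00° ✓; |KW| = 20.10 ✓; ∠KWR = 65.50° ✓; |WR| = 30.10 ✗.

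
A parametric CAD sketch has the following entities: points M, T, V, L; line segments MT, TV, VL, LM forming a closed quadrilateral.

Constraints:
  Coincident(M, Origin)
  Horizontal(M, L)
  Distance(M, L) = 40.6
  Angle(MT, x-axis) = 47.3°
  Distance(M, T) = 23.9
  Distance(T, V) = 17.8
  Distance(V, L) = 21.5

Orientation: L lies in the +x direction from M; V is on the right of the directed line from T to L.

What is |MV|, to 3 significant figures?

19.1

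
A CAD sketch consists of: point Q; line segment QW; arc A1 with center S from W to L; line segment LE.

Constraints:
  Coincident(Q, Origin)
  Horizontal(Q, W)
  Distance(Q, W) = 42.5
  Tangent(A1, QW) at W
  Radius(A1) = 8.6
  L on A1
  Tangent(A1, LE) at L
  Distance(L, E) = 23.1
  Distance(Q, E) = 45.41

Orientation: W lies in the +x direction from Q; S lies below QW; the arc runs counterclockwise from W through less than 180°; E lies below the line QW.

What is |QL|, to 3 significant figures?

34.9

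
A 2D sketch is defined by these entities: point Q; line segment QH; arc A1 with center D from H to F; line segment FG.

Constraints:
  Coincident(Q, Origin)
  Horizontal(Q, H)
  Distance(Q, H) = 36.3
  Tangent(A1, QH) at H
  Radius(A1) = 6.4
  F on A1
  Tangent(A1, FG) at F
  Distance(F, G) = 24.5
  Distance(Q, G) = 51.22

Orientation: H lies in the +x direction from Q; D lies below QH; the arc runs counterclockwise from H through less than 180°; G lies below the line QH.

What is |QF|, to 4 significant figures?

31.77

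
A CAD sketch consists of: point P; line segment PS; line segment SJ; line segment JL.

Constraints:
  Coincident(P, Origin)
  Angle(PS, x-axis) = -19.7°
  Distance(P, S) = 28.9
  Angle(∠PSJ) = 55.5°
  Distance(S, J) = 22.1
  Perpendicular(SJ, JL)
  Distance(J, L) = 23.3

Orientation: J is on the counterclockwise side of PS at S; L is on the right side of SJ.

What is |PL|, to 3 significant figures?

47.5

∠PSJ = 55.5°, so SJ runs at -19.7° + (180° − 55.5°) = 105° from the x-axis; with |SJ| = 22.1, J = S + 22.1·(cos 105°, sin 105°) = (21.6, 11.6). SJ is perpendicular to JL; with |JL| = 23.3 on the right of SJ, L = J + 23.3·(0.967, 0.255) = (44.1, 17.6). Then |PL| = |L − P| = 47.5.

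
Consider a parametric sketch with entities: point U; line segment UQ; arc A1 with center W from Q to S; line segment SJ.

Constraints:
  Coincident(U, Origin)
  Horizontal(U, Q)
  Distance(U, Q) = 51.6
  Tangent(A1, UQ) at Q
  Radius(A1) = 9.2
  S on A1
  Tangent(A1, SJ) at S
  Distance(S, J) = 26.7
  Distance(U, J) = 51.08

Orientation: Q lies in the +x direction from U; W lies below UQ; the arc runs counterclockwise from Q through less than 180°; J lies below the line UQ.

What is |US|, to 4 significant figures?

43.21

U is at the origin; U and Q share the same y with |UQ| = 51.6 and Q on the +x side, so Q = (51.60, 0.000). Tangency of A1 to UQ means the radius WQ is perpendicular to UQ, so W = Q + (0, -9.2) = (51.60, -9.200). Since WS ⟂ SJ (tangency), |WJ| = √(9.2² + 26.7²) = 28.24 regardless of where S sits on A1. So J lies on both circle(U, 51.08) and circle(W, 28.24); the below-UQ intersection is J = (38.11, -34.01). S is the foot of the tangent from J: S = (42.53, -7.678).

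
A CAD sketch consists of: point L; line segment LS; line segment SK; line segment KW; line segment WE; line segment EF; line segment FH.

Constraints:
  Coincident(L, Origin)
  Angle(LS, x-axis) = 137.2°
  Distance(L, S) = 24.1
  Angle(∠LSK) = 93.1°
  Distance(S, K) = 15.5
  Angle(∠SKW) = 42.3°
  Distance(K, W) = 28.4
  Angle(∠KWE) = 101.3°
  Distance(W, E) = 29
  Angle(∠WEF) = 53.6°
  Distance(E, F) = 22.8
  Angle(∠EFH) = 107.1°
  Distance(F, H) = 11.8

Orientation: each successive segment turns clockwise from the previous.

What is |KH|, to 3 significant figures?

16.7

∠WEF = 53.6° gives EF at 67.5° from the x-axis; with |EF| = 22.8, F = (-25.9, 14.0). ∠EFH = 107.1° gives FH at -5.40° from the x-axis; with |FH| = 11.8, H = (-14.2, 12.9). Then |KH| = |H − K| = 16.7.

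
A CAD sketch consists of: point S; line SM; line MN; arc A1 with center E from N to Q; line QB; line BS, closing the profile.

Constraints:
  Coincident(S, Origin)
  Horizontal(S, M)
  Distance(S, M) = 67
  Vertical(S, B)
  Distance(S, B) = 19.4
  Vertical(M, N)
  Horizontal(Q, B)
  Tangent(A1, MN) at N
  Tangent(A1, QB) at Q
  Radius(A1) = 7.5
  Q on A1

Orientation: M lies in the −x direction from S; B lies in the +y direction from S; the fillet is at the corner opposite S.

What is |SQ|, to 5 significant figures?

62.583

S is at the origin; S and M share the same y with |SM| = 67.0 and M on the −x side, so M = (-67.000, 0.0000). SB is vertical with |SB| = 19.4 and B on the +y side, so B = (0.0000, 19.400). The virtual corner opposite S is at (-67.000, 19.400). A1 meets MN tangentially, so EN is at right angles to MN and tangency of A1 to QB means the radius EQ is perpendicular to QB, with radius 7.5, so the center E sits 7.5 in from both sides at E = (-59.500, 11.900). That places the tangent points at N = (-67.000, 11.900) on MN and Q = (-59.500, 19.400) on QB. Then |SQ| = |Q − S| = 62.583.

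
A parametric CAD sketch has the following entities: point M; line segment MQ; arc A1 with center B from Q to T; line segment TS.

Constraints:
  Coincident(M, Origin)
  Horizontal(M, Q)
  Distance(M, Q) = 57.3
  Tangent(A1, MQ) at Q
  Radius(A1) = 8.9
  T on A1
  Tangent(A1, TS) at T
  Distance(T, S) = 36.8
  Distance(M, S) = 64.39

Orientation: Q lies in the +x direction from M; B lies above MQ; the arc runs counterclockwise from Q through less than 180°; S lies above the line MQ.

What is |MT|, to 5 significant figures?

66.317

Checks: ∠(BQ, QM) = 90.00° ✓; |BT| = 8.900 ✓; ∠(BT, TS) = 90.00° ✓; |TS| = 36.80 ✓; |MS| = 64.39 ✓.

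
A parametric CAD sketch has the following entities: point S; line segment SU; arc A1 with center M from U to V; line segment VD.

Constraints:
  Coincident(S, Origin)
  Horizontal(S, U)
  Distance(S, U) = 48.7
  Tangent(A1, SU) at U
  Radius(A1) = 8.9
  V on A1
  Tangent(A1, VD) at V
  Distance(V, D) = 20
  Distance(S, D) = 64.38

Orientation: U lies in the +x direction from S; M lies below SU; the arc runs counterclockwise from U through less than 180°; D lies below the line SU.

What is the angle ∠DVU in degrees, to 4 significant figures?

111.1°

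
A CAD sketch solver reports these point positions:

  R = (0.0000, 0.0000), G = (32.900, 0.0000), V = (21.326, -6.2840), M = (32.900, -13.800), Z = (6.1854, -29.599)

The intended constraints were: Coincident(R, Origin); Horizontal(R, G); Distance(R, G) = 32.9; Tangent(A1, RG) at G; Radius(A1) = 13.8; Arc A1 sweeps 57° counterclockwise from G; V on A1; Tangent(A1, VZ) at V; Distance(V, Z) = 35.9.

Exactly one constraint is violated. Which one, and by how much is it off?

Distance(V, Z) = 35.9 — off by 8.10.

R = (0.00, 0.00) ✓; R.y = 0.00, G.y = 0.00 ✓; |RG| = 32.90 ✓; ∠(MG, GR) = 90.00° ✓; |MG| = 13.80 ✓; bearing(M→V) − bearing(M→G) = 57.00° ✓; |MV| = 13.80 ✓; ∠(MV, VZ) = 90.00° ✓; |VZ| = 27.80 ✗.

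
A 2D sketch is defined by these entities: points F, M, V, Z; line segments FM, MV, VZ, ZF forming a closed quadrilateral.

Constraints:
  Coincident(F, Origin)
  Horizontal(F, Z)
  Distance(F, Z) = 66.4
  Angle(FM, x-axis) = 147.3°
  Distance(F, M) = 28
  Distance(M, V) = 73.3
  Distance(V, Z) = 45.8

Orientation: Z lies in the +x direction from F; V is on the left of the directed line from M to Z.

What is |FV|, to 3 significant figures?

60.7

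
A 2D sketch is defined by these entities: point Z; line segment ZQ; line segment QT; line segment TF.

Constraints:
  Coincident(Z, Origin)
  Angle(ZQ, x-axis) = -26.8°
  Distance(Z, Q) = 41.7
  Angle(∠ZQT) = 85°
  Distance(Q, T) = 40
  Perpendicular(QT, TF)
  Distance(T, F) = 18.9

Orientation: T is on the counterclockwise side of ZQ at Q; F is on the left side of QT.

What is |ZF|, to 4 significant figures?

42.84

Z is at the origin; ZQ runs at -26.8° with length 41.7, so Q = 41.7·(cos -26.8°, sin -26.8°) = (37.22, -18.80). ∠ZQT = 85.0°, so QT runs at -26.8° + (180° − 85.0°) = 68.20° from the x-axis; with |QT| = 40.0, T = Q + 40.0·(cos 68.20°, sin 68.20°) = (52.08, 18.34). QT is perpendicular to TF; with |TF| = 18.9 on the left of QT, F = T + 18.9·(-0.9285, 0.3714) = (34.53, 25.36). Then |ZF| = |F − Z| = 42.84.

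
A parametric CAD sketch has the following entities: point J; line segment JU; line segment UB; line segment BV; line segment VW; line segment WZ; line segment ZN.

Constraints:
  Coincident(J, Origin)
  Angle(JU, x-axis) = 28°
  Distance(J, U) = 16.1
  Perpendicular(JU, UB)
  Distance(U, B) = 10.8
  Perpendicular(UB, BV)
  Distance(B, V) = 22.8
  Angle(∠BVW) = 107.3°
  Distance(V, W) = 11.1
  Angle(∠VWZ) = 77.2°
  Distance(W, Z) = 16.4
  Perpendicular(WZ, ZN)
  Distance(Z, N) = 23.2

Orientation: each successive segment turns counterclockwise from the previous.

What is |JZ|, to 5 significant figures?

6.4406

∠BVW = 107.3° gives VW at -79.300° from the x-axis; with |VW| = 11.1, W = (-8.9251, -4.5166). ∠VWZ = 77.2° gives WZ at 23.500° from the x-axis; with |WZ| = 16.4, Z = (6.1146, 2.0229). Then |JZ| = |Z − J| = 6.4406.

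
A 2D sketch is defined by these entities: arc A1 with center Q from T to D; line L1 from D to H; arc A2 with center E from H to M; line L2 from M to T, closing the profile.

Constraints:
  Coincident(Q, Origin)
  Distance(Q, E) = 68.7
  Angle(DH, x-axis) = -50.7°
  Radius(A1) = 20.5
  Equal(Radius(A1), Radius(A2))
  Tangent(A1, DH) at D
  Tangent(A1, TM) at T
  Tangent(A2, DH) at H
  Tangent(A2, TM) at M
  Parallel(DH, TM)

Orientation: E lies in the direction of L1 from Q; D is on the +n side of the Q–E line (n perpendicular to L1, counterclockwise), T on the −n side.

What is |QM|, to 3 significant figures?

71.7

Tangency of A1 to both parallel lines with radius 20.5 puts D and T at Q ± 20.5·n: D = (15.9, 13.0), T = (-15.9, -13.0). Equal radii place H and M the same way about E: H = E + 20.5·n = (59.4, -40.2), M = E − 20.5·n = (27.6, -66.1). Then |QM| = |M − Q| = 71.7.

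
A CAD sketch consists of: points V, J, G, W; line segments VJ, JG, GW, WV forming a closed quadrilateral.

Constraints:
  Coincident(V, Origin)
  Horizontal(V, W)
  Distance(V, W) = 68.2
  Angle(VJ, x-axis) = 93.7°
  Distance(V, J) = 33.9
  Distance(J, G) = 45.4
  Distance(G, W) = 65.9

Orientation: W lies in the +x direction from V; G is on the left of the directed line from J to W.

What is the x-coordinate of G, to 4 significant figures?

36.41

Checks: |JG| = 45.40 ✓; |GW| = 65.90 ✓.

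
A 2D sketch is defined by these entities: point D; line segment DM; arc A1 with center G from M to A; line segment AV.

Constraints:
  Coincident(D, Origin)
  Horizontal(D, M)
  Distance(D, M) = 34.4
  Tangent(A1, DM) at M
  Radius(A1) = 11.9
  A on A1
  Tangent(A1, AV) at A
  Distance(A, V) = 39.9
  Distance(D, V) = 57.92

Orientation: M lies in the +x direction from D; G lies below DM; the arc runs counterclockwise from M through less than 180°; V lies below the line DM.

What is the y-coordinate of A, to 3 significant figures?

-12.6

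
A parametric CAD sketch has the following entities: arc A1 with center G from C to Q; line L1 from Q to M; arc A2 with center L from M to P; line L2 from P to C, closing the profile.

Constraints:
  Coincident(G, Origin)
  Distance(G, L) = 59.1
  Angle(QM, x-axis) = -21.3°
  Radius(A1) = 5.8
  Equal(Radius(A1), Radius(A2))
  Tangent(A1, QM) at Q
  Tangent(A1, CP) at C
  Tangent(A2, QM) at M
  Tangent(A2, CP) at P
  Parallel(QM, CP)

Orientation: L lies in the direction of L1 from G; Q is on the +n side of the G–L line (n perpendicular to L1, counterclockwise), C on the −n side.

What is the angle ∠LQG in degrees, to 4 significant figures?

84.40°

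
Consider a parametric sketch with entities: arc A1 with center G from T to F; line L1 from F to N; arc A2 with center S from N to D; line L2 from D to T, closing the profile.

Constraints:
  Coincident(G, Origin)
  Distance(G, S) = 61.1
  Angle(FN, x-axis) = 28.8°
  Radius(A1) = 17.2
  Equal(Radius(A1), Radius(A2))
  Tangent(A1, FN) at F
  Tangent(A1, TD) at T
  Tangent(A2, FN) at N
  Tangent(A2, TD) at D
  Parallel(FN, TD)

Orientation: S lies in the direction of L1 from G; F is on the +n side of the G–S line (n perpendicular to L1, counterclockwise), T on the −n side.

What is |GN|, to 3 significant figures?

63.5

The slot axis is L1's direction at 28.8°, so u = (cos 28.8°, sin 28.8°) = (0.876, 0.482) and n = (−sin 28.8°, cos 28.8°) = (-0.482, 0.876). G is at the origin and S lies 61.1 along u from G, so S = 61.1·u = (53.5, 29.4). Tangency of A1 to both parallel lines with radius 17.2 puts F and T at G ± 17.2·n: F = (-8.29, 15.1), T = (8.29, -15.1). Equal radii place N and D the same way about S: N = S + 17.2·n = (45.3, 44.5), D = S − 17.2·n = (61.8, 14.4). Then |GN| = |N − G| = 63.5.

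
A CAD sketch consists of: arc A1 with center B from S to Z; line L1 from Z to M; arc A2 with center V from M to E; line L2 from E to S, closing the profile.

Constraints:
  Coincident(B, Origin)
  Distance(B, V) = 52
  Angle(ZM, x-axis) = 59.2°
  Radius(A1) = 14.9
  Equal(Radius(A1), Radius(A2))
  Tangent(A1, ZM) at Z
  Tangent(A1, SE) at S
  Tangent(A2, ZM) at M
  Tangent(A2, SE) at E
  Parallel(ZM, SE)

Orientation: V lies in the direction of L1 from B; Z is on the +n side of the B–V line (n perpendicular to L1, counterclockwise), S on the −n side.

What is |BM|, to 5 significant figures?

54.093

Tangency of A1 to both parallel lines with radius 14.9 puts Z and S at B ± 14.9·n: Z = (-12.799, 7.6294), S = (12.799, -7.6294). Equal radii place M and E the same way about V: M = V + 14.9·n = (13.828, 52.295), E = V − 14.9·n = (39.425, 37.036). Then |BM| = |M − B| = 54.093.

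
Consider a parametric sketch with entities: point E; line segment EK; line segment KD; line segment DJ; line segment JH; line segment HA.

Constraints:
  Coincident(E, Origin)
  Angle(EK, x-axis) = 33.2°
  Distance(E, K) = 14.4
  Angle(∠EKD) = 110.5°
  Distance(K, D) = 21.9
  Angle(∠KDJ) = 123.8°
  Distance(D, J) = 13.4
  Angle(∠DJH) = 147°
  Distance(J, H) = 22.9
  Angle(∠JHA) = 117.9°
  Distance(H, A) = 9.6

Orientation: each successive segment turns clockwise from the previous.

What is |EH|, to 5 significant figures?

40.341

E is at the origin; EK runs at 33.2° with length 14.4, so K = (12.049, 7.8849). ∠EKD = 110.5° gives KD at -36.300° from the x-axis; with |KD| = 21.9, D = (29.699, -5.0802). ∠KDJ = 123.8° gives DJ at -92.500° from the x-axis; with |DJ| = 13.4, J = (29.115, -18.467). ∠DJH = 147.0° gives JH at -125.50° from the x-axis; with |JH| = 22.9, H = (15.817, -37.111). Then |EH| = |H − E| = 40.341.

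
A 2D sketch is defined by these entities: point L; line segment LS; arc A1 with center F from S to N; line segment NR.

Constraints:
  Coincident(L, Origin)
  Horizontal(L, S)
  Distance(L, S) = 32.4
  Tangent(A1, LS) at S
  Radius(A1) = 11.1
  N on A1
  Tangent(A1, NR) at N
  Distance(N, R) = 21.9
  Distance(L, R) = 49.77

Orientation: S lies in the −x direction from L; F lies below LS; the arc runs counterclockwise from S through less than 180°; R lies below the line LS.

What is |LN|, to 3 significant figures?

45.3

Checks: |FS| = 11.10 ✓; |FN| = 11.10 ✓; ∠(FN, NR) = 90.00° ✓; |NR| = 21.90 ✓; |LR| = 49.77 ✓.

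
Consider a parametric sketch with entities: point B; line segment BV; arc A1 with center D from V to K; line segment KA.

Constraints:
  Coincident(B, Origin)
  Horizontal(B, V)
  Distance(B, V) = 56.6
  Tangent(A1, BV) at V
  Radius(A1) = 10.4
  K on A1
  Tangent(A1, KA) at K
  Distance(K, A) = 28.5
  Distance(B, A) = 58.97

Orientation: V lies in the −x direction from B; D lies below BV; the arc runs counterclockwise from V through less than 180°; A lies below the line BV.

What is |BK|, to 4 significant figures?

66.55

Checks: ∠(DV, VB) = 90.00° ✓; |DV| = 10.40 ✓; |DK| = 10.40 ✓; ∠(DK, KA) = 90.00° ✓; |KA| = 28.50 ✓; |BA| = 58.97 ✓.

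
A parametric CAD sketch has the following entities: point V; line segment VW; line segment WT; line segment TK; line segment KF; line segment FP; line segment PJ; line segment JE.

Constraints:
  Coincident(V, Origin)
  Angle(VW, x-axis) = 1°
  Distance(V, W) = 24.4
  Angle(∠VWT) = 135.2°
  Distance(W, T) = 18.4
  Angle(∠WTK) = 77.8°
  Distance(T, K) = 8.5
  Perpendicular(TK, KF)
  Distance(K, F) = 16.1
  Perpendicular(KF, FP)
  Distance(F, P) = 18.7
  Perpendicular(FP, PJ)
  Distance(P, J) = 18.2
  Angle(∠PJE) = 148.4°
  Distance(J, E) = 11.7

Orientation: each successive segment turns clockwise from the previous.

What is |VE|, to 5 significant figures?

51.827

V is at the origin; VW runs at 1.0° with length 24.4, so W = (24.396, 0.42584). ∠VWT = 135.2° gives WT at -43.800° from the x-axis; with |WT| = 18.4, T = (37.677, -12.310). ∠WTK = 77.8° gives TK at -146.00° from the x-axis; with |TK| = 8.5, K = (30.630, -17.063). TK ⟂ KF, so KF runs at 124.00°; with |KF| = 16.1, F = (21.627, -3.7152). KF ⟂ FP, so FP runs at 34.000°; with |FP| = 18.7, P = (37.130, 6.7417). FP ⟂ PJ, so PJ runs at -56.000°; with |PJ| = 18.2, J = (47.307, -8.3468). ∠PJE = 148.4° gives JE at -87.600° from the x-axis; with |JE| = 11.7, E = (47.797, -20.037). Then |VE| = |E − V| = 51.827.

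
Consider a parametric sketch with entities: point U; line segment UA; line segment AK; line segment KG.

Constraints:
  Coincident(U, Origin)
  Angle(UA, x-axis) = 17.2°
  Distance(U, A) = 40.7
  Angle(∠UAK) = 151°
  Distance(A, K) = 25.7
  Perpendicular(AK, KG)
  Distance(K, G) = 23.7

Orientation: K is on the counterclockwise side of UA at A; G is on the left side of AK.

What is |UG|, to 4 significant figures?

61.43

∠UAK = 151.0°, so AK runs at 17.2° + (180° − 151.0°) = 46.20° from the x-axis; with |AK| = 25.7, K = A + 25.7·(cos 46.20°, sin 46.20°) = (56.67, 30.58). AK is perpendicular to KG; with |KG| = 23.7 on the left of AK, G = K + 23.7·(-0.7218, 0.6921) = (39.56, 46.99). Then |UG| = |G − U| = 61.43.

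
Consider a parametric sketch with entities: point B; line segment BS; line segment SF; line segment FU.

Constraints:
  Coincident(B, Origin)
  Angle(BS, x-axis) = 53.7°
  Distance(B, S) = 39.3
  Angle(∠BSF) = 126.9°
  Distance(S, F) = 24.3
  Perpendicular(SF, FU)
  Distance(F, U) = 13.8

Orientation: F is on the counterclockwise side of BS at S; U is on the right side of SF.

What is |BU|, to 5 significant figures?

65.876

B is at the origin; BS runs at 53.7° with length 39.3, so S = 39.3·(cos 53.7°, sin 53.7°) = (23.266, 31.673). ∠BSF = 126.9°, so SF runs at 53.7° + (180° − 126.9°) = 106.80° from the x-axis; with |SF| = 24.3, F = S + 24.3·(cos 106.80°, sin 106.80°) = (16.243, 54.936). SF is perpendicular to FU; with |FU| = 13.8 on the right of SF, U = F + 13.8·(0.95732, 0.28903) = (29.454, 58.924). Then |BU| = |U − B| = 65.876.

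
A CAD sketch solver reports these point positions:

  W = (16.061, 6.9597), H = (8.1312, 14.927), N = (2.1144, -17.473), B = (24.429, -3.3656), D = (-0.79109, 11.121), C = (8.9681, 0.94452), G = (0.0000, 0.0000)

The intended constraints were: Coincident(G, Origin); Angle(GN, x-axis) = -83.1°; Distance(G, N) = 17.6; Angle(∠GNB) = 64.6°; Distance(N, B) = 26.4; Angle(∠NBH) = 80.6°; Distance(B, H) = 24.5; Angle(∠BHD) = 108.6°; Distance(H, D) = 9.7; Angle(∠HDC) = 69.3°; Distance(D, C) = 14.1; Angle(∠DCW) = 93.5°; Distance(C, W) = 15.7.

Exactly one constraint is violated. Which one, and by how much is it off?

Distance(C, W) = 15.7 — off by 6.40.

G = (0.00, 0.00) ✓; GN at -83.10° ✓; |GN| = 17.60 ✓; ∠GNB = 64.60° ✓; |NB| = 26.40 ✓; ∠NBH = 80.60° ✓; |BH| = 24.50 ✓; ∠BHD = 108.6° ✓; |HD| = 9.700 ✓; ∠HDC = 69.30° ✓; |DC| = 14.10 ✓; ∠DCW = 93.50° ✓; |CW| = 9.300 ✗.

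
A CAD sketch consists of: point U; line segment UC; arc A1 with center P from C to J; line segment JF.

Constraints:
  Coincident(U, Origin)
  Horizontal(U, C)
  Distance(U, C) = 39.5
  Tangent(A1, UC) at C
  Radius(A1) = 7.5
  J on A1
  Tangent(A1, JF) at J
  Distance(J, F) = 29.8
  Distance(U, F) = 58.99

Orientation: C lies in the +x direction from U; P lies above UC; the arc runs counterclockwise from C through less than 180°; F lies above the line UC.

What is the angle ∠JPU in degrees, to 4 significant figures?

172.3°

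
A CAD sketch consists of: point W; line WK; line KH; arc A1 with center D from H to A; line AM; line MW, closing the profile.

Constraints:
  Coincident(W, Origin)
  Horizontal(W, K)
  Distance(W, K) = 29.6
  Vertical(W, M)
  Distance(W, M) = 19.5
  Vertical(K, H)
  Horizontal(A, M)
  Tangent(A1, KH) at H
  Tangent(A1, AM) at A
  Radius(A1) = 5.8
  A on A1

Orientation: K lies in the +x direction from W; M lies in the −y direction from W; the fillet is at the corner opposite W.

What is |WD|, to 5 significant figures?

27.461

WM is vertical with |WM| = 19.5 and M on the −y side, so M = (0.0000, -19.500). The virtual corner opposite W is at (29.600, -19.500). Tangency of A1 to KH means the radius DH is perpendicular to KH and since A1 is tangent to AM there, DA ⟂ AM, with radius 5.8, so the center D sits 5.8 in from both sides at D = (23.800, -13.700). Then |WD| = |D − W| = 27.461.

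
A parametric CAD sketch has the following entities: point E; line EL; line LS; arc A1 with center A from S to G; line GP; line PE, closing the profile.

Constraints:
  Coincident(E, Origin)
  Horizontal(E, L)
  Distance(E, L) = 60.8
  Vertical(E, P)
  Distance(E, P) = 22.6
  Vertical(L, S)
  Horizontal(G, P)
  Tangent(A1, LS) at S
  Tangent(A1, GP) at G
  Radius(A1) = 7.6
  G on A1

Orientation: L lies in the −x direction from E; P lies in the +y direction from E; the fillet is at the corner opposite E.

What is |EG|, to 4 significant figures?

57.80

E is at the origin; E and L share the same y with |EL| = 60.8 and L on the −x side, so L = (-60.80, 0.000). EP is vertical with |EP| = 22.6 and P on the +y side, so P = (0.000, 22.60). The virtual corner opposite E is at (-60.80, 22.60). A1 meets LS tangentially, so AS is at right angles to LS and the tangent condition forces AG to be normal to GP, with radius 7.6, so the center A sits 7.6 in from both sides at A = (-53.20, 15.00). That places the tangent points at S = (-60.80, 15.00) on LS and G = (-53.20, 22.60) on GP. Then |EG| = |G − E| = 57.80.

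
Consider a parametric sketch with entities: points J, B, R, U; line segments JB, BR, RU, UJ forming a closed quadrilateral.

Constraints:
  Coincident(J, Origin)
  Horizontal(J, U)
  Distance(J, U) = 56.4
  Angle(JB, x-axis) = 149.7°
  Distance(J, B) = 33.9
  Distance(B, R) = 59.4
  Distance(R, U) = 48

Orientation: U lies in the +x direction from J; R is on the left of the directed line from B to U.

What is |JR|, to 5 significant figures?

45.960

Checks: |BR| = 59.40 ✓; |RU| = 48.00 ✓.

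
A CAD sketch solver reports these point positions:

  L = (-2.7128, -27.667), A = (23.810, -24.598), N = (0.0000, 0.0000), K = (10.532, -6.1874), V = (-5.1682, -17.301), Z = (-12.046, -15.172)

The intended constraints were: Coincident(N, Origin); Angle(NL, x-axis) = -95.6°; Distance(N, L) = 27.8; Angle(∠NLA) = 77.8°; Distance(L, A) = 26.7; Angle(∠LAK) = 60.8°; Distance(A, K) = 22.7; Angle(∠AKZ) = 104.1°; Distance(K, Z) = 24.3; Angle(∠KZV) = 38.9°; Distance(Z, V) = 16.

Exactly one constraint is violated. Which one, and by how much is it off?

Distance(Z, V) = 16 — off by 8.80.

N = (0.00, 0.00) ✓; NL at -95.60° ✓; |NL| = 27.80 ✓; ∠NLA = 77.80° ✓; |LA| = 26.70 ✓; ∠LAK = 60.80° ✓; |AK| = 22.70 ✓; ∠AKZ = 104.1° ✓; |KZ| = 24.30 ✓; ∠KZV = 38.90° ✓; |ZV| = 7.200 ✗.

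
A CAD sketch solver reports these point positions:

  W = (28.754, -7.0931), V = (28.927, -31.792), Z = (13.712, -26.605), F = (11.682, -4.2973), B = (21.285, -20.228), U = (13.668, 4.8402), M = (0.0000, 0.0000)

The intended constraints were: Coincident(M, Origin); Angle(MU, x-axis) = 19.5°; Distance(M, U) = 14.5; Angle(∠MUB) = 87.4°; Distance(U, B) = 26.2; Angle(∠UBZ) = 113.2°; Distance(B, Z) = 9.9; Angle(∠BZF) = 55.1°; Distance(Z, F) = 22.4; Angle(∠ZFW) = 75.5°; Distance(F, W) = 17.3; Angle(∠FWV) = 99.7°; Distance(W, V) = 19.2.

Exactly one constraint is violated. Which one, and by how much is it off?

Distance(W, V) = 19.2 — off by 5.50.

M = (0.00, 0.00) ✓; MU at 19.50° ✓; |MU| = 14.50 ✓; ∠MUB = 87.40° ✓; |UB| = 26.20 ✓; ∠UBZ = 113.2° ✓; |BZ| = 9.900 ✓; ∠BZF = 55.10° ✓; |ZF| = 22.40 ✓; ∠ZFW = 75.50° ✓; |FW| = 17.30 ✓; ∠FWV = 99.70° ✓; |WV| = 24.70 ✗.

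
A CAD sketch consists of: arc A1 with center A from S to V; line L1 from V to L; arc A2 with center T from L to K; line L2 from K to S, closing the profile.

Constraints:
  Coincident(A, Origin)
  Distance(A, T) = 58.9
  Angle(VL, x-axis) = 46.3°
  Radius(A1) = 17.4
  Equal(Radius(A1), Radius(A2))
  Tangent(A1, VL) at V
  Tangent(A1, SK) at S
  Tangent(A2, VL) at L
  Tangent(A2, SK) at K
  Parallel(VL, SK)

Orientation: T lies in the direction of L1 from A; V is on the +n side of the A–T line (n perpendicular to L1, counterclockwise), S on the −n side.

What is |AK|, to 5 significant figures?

61.416

Tangency of A1 to both parallel lines with radius 17.4 puts V and S at A ± 17.4·n: V = (-12.580, 12.021), S = (12.580, -12.021). Equal radii place L and K the same way about T: L = T + 17.4·n = (28.113, 54.604), K = T − 17.4·n = (53.273, 30.561). Then |AK| = |K − A| = 61.416.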